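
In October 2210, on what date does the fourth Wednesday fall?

October 1, 2210 is a Monday.
The first Wednesday is therefore October 3 (2 days later).
The fourth Wednesday is 3 + 3×7 = October 24.

October 24, 2210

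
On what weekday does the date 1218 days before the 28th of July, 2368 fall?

Jul 28, 2368 is a Sunday.
1218 mod 7 = 0, so 1218 days before a Sunday is Sunday − 0 = Sunday.

Sunday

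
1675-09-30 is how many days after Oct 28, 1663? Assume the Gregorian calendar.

4355

Oct 28, 1663 → Oct 28, 1664: 366 days (Feb 29, 1664 is in that span).
Oct 28, 1664 → Oct 28, 1665: 365 days.
Oct 28, 1665 → Oct 28, 1666: 365 days.
Oct 28, 1666 → Oct 28, 1667: 365 days.
Oct 28, 1667 → Oct 28, 1668: 366 days (Feb 29, 1668 is in that span).
Oct 28, 1668 → Oct 28, 1669: 365 days.
Oct 28, 1669 → Oct 28, 1670: 365 days.
Oct 28, 1670 → Oct 28, 1671: 365 days.
Oct 28, 1671 → Oct 28, 1672: 366 days (Feb 29, 1672 is in that span).
Oct 28, 1672 → Oct 28, 1673: 365 days.
Oct 28, 1673 → Oct 28, 1674: 365 days.
Oct 28, 1674 → Nov 28, 1674: 31 days (October has 31).
Nov 28, 1674 → Dec 28, 1674: 30 days (November has 30).
Dec 28, 1674 → Jan 28, 1675: 31 days (December has 31).
Jan 28, 1675 → Feb 28, 1675: 31 days (January has 31).
Feb 28, 1675 → Mar 28, 1675: 28 days (February has 28).
Mar 28, 1675 → Apr 28, 1675: 31 days (March has 31).
Apr 28, 1675 → May 28, 1675: 30 days (April has 30).
May 28, 1675 → Jun 28, 1675: 31 days (May has 31).
Jun 28, 1675 → Jul 28, 1675: 30 days (June has 30).
Jul 28, 1675 → Aug 28, 1675: 31 days (July has 31).
Aug 28, 1675 → Sep 28, 1675: 31 days (August has 31).
Sep 28, 1675 → Sep 30, 1675: 2 days.
Total: 4355 days.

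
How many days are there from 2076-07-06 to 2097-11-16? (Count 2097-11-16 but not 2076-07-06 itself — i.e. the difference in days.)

Jul 6, 2076 → Jul 6, 2077: 365 days.
Jul 6, 2077 → Jul 6, 2078: 365 days.
Jul 6, 2078 → Jul 6, 2079: 365 days.
Jul 6, 2079 → Jul 6, 2080: 366 days (Feb 29, 2080 is in that span).
Jul 6, 2080 → Jul 6, 2081: 365 days.
Jul 6, 2081 → Jul 6, 2082: 365 days.
Jul 6, 2082 → Jul 6, 2083: 365 days.
Jul 6, 2083 → Jul 6, 2084: 366 days (Feb 29, 2084 is in that span).
Jul 6, 2084 → Jul 6, 2085: 365 days.
Jul 6, 2085 → Jul 6, 2086: 365 days.
Jul 6, 2086 → Jul 6, 2087: 365 days.
Jul 6, 2087 → Jul 6, 2088: 366 days (Feb 29, 2088 is in that span).
Jul 6, 2088 → Jul 6, 2089: 365 days.
Jul 6, 2089 → Jul 6, 2090: 365 days.
Jul 6, 2090 → Jul 6, 2091: 365 days.
Jul 6, 2091 → Jul 6, 2092: 366 days (Feb 29, 2092 is in that span).
Jul 6, 2092 → Jul 6, 2093: 365 days.
Jul 6, 2093 → Jul 6, 2094: 365 days.
Jul 6, 2094 → Jul 6, 2095: 365 days.
Jul 6, 2095 → Jul 6, 2096: 366 days (Feb 29, 2096 is in that span).
Jul 6, 2096 → Jul 6, 2097: 365 days.
Jul 6, 2097 → Aug 6, 2097: 31 days (July has 31).
Aug 6, 2097 → Sep 6, 2097: 31 days (August has 31).
Sep 6, 2097 → Oct 6, 2097: 30 days (September has 30).
Oct 6, 2097 → Nov 6, 2097: 31 days (October has 31).
Nov 6, 2097 → Nov 16, 2097: 10 days.
Total: 7803 days.

7803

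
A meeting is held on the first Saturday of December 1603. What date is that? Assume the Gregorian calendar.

December 6, 1603

December 1, 1603 is a Monday.
The first Saturday is therefore December 6 (5 days later).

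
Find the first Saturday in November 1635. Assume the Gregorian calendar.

November 1, 1635 is a Thursday.
The first Saturday is therefore November 3 (2 days later).

November 3, 1635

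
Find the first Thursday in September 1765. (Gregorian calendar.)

September 5, 1765

September 1, 1765 is a Sunday.
The first Thursday is therefore September 5 (4 days later).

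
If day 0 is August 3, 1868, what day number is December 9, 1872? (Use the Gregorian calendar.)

1589

Aug 3, 1868 → Aug 3, 1869: 365 days.
Aug 3, 1869 → Aug 3, 1870: 365 days.
Aug 3, 1870 → Aug 3, 1871: 365 days.
Aug 3, 1871 → Aug 3, 1872: 366 days (Feb 29, 1872 is in that span).
Aug 3, 1872 → Sep 3, 1872: 31 days (August has 31).
Sep 3, 1872 → Oct 3, 1872: 30 days (September has 30).
Oct 3, 1872 → Nov 3, 1872: 31 days (October has 31).
Nov 3, 1872 → Dec 3, 1872: 30 days (November has 30).
Dec 3, 1872 → Dec 9, 1872: 6 days.
Total: 1589 days.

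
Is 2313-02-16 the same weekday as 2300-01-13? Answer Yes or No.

No

From Jan 13, 2300 to Feb 16, 2313 is 4782 days.
4782 mod 7 = 1, so they are different weekdays.
(Jan 13, 2300 is a Saturday; Feb 16, 2313 is a Sunday.)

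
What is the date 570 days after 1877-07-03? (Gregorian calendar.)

January 24, 1879

+365 (one year) → Jul 3, 1878 (205 left).
Jul has 31 days: +29 → Aug 1, 1878 (176 left).
Aug has 31 days: +31 → Sep 1, 1878 (145 left).
Sep has 30 days: +30 → Oct 1, 1878 (115 left).
Oct has 31 days: +31 → Nov 1, 1878 (84 left).
Nov has 30 days: +30 → Dec 1, 1878 (54 left).
Dec has 31 days: +31 → Jan 1, 1879 (23 left).
+23 → Jan 24, 1879.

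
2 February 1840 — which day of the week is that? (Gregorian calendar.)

January 1, 1840 is a Wednesday.
Jan 1, 1840 → Feb 1, 1840: 31 days (January has 31).
Feb 1, 1840 → Feb 2, 1840: 1 days.
Total: 32 days.
32 mod 7 = 4, so Wednesday + 4 = Sunday.

Sunday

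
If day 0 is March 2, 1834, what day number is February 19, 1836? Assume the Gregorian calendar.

719

Mar 2, 1834 → Mar 2, 1835: 365 days.
Mar 2, 1835 → Apr 2, 1835: 31 days (March has 31).
Apr 2, 1835 → May 2, 1835: 30 days (April has 30).
May 2, 1835 → Jun 2, 1835: 31 days (May has 31).
Jun 2, 1835 → Jul 2, 1835: 30 days (June has 30).
Jul 2, 1835 → Aug 2, 1835: 31 days (July has 31).
Aug 2, 1835 → Sep 2, 1835: 31 days (August has 31).
Sep 2, 1835 → Oct 2, 1835: 30 days (September has 30).
Oct 2, 1835 → Nov 2, 1835: 31 days (October has 31).
Nov 2, 1835 → Dec 2, 1835: 30 days (November has 30).
Dec 2, 1835 → Jan 2, 1836: 31 days (December has 31).
Jan 2, 1836 → Feb 2, 1836: 31 days (January has 31).
Feb 2, 1836 → Feb 19, 1836: 17 days.
Total: 719 days.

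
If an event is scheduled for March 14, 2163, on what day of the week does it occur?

Monday

January 1, 2163 is a Saturday.
Jan 1, 2163 → Feb 1, 2163: 31 days (January has 31).
Feb 1, 2163 → Mar 1, 2163: 28 days (February has 28).
Mar 1, 2163 → Mar 14, 2163: 13 days.
Total: 72 days.
72 mod 7 = 2, so Saturday + 2 = Monday.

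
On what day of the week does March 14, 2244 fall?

Thursday

Doomsday rule: the anchor day for the 2200s is Friday. For year 44: 44÷12 = 3 r 8, and 8÷4 = 2, so 3+8+2 = 13.
Friday + 13 ≡ Thursday — that's 2244's doomsday.
In March the doomsday date is Mar 14.
Mar 14 is the doomsday itself: Thursday.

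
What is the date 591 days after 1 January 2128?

+366 (one year; includes Feb 29, 2128) → Jan 1, 2129 (225 left).
Jan has 31 days: +31 → Feb 1, 2129 (194 left).
Feb has 28 days: +28 → Mar 1, 2129 (166 left).
Mar has 31 days: +31 → Apr 1, 2129 (135 left).
Apr has 30 days: +30 → May 1, 2129 (105 left).
May has 31 days: +31 → Jun 1, 2129 (74 left).
Jun has 30 days: +30 → Jul 1, 2129 (44 left).
Jul has 31 days: +31 → Aug 1, 2129 (13 left).
+13 → Aug 14, 2129.

August 14, 2129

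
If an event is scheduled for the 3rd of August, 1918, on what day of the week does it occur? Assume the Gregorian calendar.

Doomsday rule: the anchor day for the 1900s is Wednesday. For year 18: 18÷12 = 1 r 6, and 6÷4 = 1, so 1+6+1 = 8.
Wednesday + 8 ≡ Thursday — that's 1918's doomsday.
In August the doomsday date is Aug 8.
Aug 3 is 5 days before Aug 8; 5 mod 7 = 5, so Thursday − 5 = Saturday.

Saturday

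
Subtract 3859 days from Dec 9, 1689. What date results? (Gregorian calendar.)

May 17, 1679

−365 (one year) → Dec 9, 1688 (3494 left).
−366 (one year; includes Feb 29, 1688) → Dec 9, 1687 (3128 left).
−365 (one year) → Dec 9, 1686 (2763 left).
−365 (one year) → Dec 9, 1685 (2398 left).
−365 (one year) → Dec 9, 1684 (2033 left).
−366 (one year; includes Feb 29, 1684) → Dec 9, 1683 (1667 left).
−365 (one year) → Dec 9, 1682 (1302 left).
−365 (one year) → Dec 9, 1681 (937 left).
−365 (one year) → Dec 9, 1680 (572 left).
−366 (one year; includes Feb 29, 1680) → Dec 9, 1679 (206 left).
−9 → Nov 30, 1679 (end of Nov, 30 days; 197 left).
−30 → Oct 31, 1679 (end of Oct, 31 days; 167 left).
−31 → Sep 30, 1679 (end of Sep, 30 days; 136 left).
−30 → Aug 31, 1679 (end of Aug, 31 days; 106 left).
−31 → Jul 31, 1679 (end of Jul, 31 days; 75 left).
−31 → Jun 30, 1679 (end of Jun, 30 days; 44 left).
−30 → May 31, 1679 (end of May, 31 days; 14 left).
−14 → May 17, 1679.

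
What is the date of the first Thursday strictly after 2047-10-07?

Oct 7, 2047 is a Monday.
From Monday to the next Thursday is 3 days.
Oct 7, 2047 + 3 = Oct 10, 2047.

October 10, 2047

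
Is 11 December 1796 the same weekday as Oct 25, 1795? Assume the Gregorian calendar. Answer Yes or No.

From Oct 25, 1795 to Dec 11, 1796 is 413 days.
413 mod 7 = 0, so they are the same weekday.
(Oct 25, 1795 is a Sunday; Dec 11, 1796 is a Sunday.)

Yes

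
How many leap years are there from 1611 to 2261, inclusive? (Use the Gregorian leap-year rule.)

158

Multiples of 4 in [1611,2261]: 163.
Of those, multiples of 100: 6 (not leap unless ÷400).
Multiples of 400: 1.
Leap years = 163 − 6 + 1 = 158.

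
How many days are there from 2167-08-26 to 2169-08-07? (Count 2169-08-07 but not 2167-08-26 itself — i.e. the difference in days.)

712

Aug 26, 2167 → Aug 26, 2168: 366 days (Feb 29, 2168 is in that span).
Aug 26, 2168 → Sep 26, 2168: 31 days (August has 31).
Sep 26, 2168 → Oct 26, 2168: 30 days (September has 30).
Oct 26, 2168 → Nov 26, 2168: 31 days (October has 31).
Nov 26, 2168 → Dec 26, 2168: 30 days (November has 30).
Dec 26, 2168 → Jan 26, 2169: 31 days (December has 31).
Jan 26, 2169 → Feb 26, 2169: 31 days (January has 31).
Feb 26, 2169 → Mar 26, 2169: 28 days (February has 28).
Mar 26, 2169 → Apr 26, 2169: 31 days (March has 31).
Apr 26, 2169 → May 26, 2169: 30 days (April has 30).
May 26, 2169 → Jun 26, 2169: 31 days (May has 31).
Jun 26, 2169 → Jul 26, 2169: 30 days (June has 30).
Jul 26, 2169 → Aug 7, 2169: 12 days.
Total: 712 days.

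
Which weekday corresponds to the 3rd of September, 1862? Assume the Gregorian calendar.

Doomsday rule: the anchor day for the 1800s is Friday. For year 62: 62÷12 = 5 r 2, and 2÷4 = 0, so 5+2+0 = 7.
Friday + 7 ≡ Friday — that's 1862's doomsday.
In September the doomsday date is Sep 5.
Sep 3 is 2 days before Sep 5; 2 mod 7 = 2, so Friday − 2 = Wednesday.

Wednesday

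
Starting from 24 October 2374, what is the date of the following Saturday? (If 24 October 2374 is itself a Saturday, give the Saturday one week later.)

Oct 24, 2374 is a Thursday.
From Thursday to the next Saturday is 2 days.
Oct 24, 2374 + 2 = Oct 26, 2374.

October 26, 2374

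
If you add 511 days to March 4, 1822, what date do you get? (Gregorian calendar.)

+365 (one year) → Mar 4, 1823 (146 left).
Mar has 31 days: +28 → Apr 1, 1823 (118 left).
Apr has 30 days: +30 → May 1, 1823 (88 left).
May has 31 days: +31 → Jun 1, 1823 (57 left).
Jun has 30 days: +30 → Jul 1, 1823 (27 left).
+27 → Jul 28, 1823.

July 28, 1823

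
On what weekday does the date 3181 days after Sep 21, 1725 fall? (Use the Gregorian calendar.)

Monday

First find the weekday of Sep 21, 1725. Doomsday rule: the anchor day for the 1700s is Sunday. For year 25: 25÷12 = 2 r 1, and 1÷4 = 0, so 2+1+0 = 3.
Sunday + 3 ≡ Wednesday — that's 1725's doomsday.
In September the doomsday date is Sep 5.
Sep 21 is 16 days after Sep 5; 16 mod 7 = 2, so Wednesday + 2 = Friday.
3181 mod 7 = 3, so 3181 days after a Friday is Friday + 3 = Monday.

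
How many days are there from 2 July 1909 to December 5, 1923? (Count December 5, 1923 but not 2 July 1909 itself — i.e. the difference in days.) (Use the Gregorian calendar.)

5269

Jul 2, 1909 → Jul 2, 1910: 365 days.
Jul 2, 1910 → Jul 2, 1911: 365 days.
Jul 2, 1911 → Jul 2, 1912: 366 days (Feb 29, 1912 is in that span).
Jul 2, 1912 → Jul 2, 1913: 365 days.
Jul 2, 1913 → Jul 2, 1914: 365 days.
Jul 2, 1914 → Jul 2, 1915: 365 days.
Jul 2, 1915 → Jul 2, 1916: 366 days (Feb 29, 1916 is in that span).
Jul 2, 1916 → Jul 2, 1917: 365 days.
Jul 2, 1917 → Jul 2, 1918: 365 days.
Jul 2, 1918 → Jul 2, 1919: 365 days.
Jul 2, 1919 → Jul 2, 1920: 366 days (Feb 29, 1920 is in that span).
Jul 2, 1920 → Jul 2, 1921: 365 days.
Jul 2, 1921 → Jul 2, 1922: 365 days.
Jul 2, 1922 → Jul 2, 1923: 365 days.
Jul 2, 1923 → Aug 2, 1923: 31 days (July has 31).
Aug 2, 1923 → Sep 2, 1923: 31 days (August has 31).
Sep 2, 1923 → Oct 2, 1923: 30 days (September has 30).
Oct 2, 1923 → Nov 2, 1923: 31 days (October has 31).
Nov 2, 1923 → Dec 2, 1923: 30 days (November has 30).
Dec 2, 1923 → Dec 5, 1923: 3 days.
Total: 5269 days.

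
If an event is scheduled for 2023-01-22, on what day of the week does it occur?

Doomsday rule: the anchor day for the 2000s is Tuesday. For year 23: 23÷12 = 1 r 11, and 11÷4 = 2, so 1+11+2 = 14.
Tuesday + 14 ≡ Tuesday — that's 2023's doomsday.
In January the doomsday date is Jan 3 (2023 is not a leap year).
Jan 22 is 19 days after Jan 3; 19 mod 7 = 5, so Tuesday + 5 = Sunday.

Sunday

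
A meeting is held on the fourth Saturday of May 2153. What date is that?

May 26, 2153

May 1, 2153 is a Tuesday.
The first Saturday is therefore May 5 (4 days later).
The fourth Saturday is 5 + 3×7 = May 26.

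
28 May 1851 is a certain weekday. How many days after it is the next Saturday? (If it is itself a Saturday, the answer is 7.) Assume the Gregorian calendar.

3

May 28, 1851 is a Wednesday.
From Wednesday to the next Saturday is 3 days.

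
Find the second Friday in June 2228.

June 1, 2228 is a Sunday.
The first Friday is therefore June 6 (5 days later).
The second Friday is 6 + 1×7 = June 13.

June 13, 2228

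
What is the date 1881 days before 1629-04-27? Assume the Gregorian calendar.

−365 (one year) → Apr 27, 1628 (1516 left).
−366 (one year; includes Feb 29, 1628) → Apr 27, 1627 (1150 left).
−365 (one year) → Apr 27, 1626 (785 left).
−365 (one year) → Apr 27, 1625 (420 left).
−365 (one year) → Apr 27, 1624 (55 left).
−27 → Mar 31, 1624 (end of Mar, 31 days; 28 left).
−28 → Mar 3, 1624.

March 3, 1624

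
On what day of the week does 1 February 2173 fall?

Doomsday rule: the anchor day for the 2100s is Sunday. For year 73: 73÷12 = 6 r 1, and 1÷4 = 0, so 6+1+0 = 7.
Sunday + 7 ≡ Sunday — that's 2173's doomsday.
In February the doomsday date is Feb 28 (2173 is not a leap year).
Feb 1 is 27 days before Feb 28; 27 mod 7 = 6, so Sunday − 6 = Monday.

Monday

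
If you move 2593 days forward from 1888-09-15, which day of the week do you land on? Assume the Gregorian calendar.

Sep 15, 1888 is a Saturday.
2593 mod 7 = 3, so 2593 days after a Saturday is Saturday + 3 = Tuesday.

Tuesday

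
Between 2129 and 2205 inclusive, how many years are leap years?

18

Multiples of 4 in [2129,2205]: 19.
Of those, multiples of 100: 1 (not leap unless ÷400).
Multiples of 400: 0.
Leap years = 19 − 1 + 0 = 18.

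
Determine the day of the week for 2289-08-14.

Wednesday

Doomsday rule: the anchor day for the 2200s is Friday. For year 89: 89÷12 = 7 r 5, and 5÷4 = 1, so 7+5+1 = 13.
Friday + 13 ≡ Thursday — that's 2289's doomsday.
In August the doomsday date is Aug 8.
Aug 14 is 6 days after Aug 8; 6 mod 7 = 6, so Thursday + 6 = Wednesday.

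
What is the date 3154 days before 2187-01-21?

−365 (one year) → Jan 21, 2186 (2789 left).
−365 (one year) → Jan 21, 2185 (2424 left).
−366 (one year; includes Feb 29, 2184) → Jan 21, 2184 (2058 left).
−365 (one year) → Jan 21, 2183 (1693 left).
−365 (one year) → Jan 21, 2182 (1328 left).
−365 (one year) → Jan 21, 2181 (963 left).
−366 (one year; includes Feb 29, 2180) → Jan 21, 2180 (597 left).
−365 (one year) → Jan 21, 2179 (232 left).
−21 → Dec 31, 2178 (end of Dec, 31 days; 211 left).
−31 → Nov 30, 2178 (end of Nov, 30 days; 180 left).
−30 → Oct 31, 2178 (end of Oct, 31 days; 150 left).
−31 → Sep 30, 2178 (end of Sep, 30 days; 119 left).
−30 → Aug 31, 2178 (end of Aug, 31 days; 89 left).
−31 → Jul 31, 2178 (end of Jul, 31 days; 58 left).
−31 → Jun 30, 2178 (end of Jun, 30 days; 27 left).
−27 → Jun 3, 2178.

June 3, 2178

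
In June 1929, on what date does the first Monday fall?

June 3, 1929

June 1, 1929 is a Saturday.
The first Monday is therefore June 3 (2 days later).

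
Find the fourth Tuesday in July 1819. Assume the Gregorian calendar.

July 27, 1819

July 1, 1819 is a Thursday.
The first Tuesday is therefore July 6 (5 days later).
The fourth Tuesday is 6 + 3×7 = July 27.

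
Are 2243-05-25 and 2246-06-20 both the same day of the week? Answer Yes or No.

From May 25, 2243 to Jun 20, 2246 is 1122 days.
1122 mod 7 = 2, so they are different weekdays.
(May 25, 2243 is a Thursday; Jun 20, 2246 is a Saturday.)

No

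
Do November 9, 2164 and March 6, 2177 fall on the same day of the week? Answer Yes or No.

From Nov 9, 2164 to Mar 6, 2177 is 4500 days.
4500 mod 7 = 6, so they are different weekdays.
(Nov 9, 2164 is a Friday; Mar 6, 2177 is a Thursday.)

No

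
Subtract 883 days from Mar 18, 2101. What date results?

October 16, 2098

−365 (one year) → Mar 18, 2100 (518 left).
−365 (one year) → Mar 18, 2099 (153 left).
−18 → Feb 28, 2099 (end of Feb, 28 days; 135 left).
−28 → Jan 31, 2099 (end of Jan, 31 days; 107 left).
−31 → Dec 31, 2098 (end of Dec, 31 days; 76 left).
−31 → Nov 30, 2098 (end of Nov, 30 days; 45 left).
−30 → Oct 31, 2098 (end of Oct, 31 days; 15 left).
−15 → Oct 16, 2098.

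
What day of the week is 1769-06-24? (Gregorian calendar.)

Saturday

Doomsday rule: the anchor day for the 1700s is Sunday. For year 69: 69÷12 = 5 r 9, and 9÷4 = 2, so 5+9+2 = 16.
Sunday + 16 ≡ Tuesday — that's 1769's doomsday.
In June the doomsday date is Jun 6.
Jun 24 is 18 days after Jun 6; 18 mod 7 = 4, so Tuesday + 4 = Saturday.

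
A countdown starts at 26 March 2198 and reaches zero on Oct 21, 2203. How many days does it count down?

Mar 26, 2198 → Mar 26, 2199: 365 days.
Mar 26, 2199 → Mar 26, 2200: 365 days.
Mar 26, 2200 → Mar 26, 2201: 365 days.
Mar 26, 2201 → Mar 26, 2202: 365 days.
Mar 26, 2202 → Mar 26, 2203: 365 days.
Mar 26, 2203 → Apr 26, 2203: 31 days (March has 31).
Apr 26, 2203 → May 26, 2203: 30 days (April has 30).
May 26, 2203 → Jun 26, 2203: 31 days (May has 31).
Jun 26, 2203 → Jul 26, 2203: 30 days (June has 30).
Jul 26, 2203 → Aug 26, 2203: 31 days (July has 31).
Aug 26, 2203 → Sep 26, 2203: 31 days (August has 31).
Sep 26, 2203 → Oct 21, 2203: 25 days.
Total: 2034 days.

2034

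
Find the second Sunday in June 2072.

June 1, 2072 is a Wednesday.
The first Sunday is therefore June 5 (4 days later).
The second Sunday is 5 + 1×7 = June 12.

June 12, 2072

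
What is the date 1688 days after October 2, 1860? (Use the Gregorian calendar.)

+365 (one year) → Oct 2, 1861 (1323 left).
+365 (one year) → Oct 2, 1862 (958 left).
+365 (one year) → Oct 2, 1863 (593 left).
+366 (one year; includes Feb 29, 1864) → Oct 2, 1864 (227 left).
Oct has 31 days: +30 → Nov 1, 1864 (197 left).
Nov has 30 days: +30 → Dec 1, 1864 (167 left).
Dec has 31 days: +31 → Jan 1, 1865 (136 left).
Jan has 31 days: +31 → Feb 1, 1865 (105 left).
Feb has 28 days: +28 → Mar 1, 1865 (77 left).
Mar has 31 days: +31 → Apr 1, 1865 (46 left).
Apr has 30 days: +30 → May 1, 1865 (16 left).
+16 → May 17, 1865.

May 17, 1865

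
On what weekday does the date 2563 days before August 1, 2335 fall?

Wednesday

Aug 1, 2335 is a Thursday.
2563 mod 7 = 1, so 2563 days before a Thursday is Thursday − 1 = Wednesday.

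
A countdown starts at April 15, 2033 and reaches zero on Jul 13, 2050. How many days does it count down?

Apr 15, 2033 → Apr 15, 2034: 365 days.
Apr 15, 2034 → Apr 15, 2035: 365 days.
Apr 15, 2035 → Apr 15, 2036: 366 days (Feb 29, 2036 is in that span).
Apr 15, 2036 → Apr 15, 2037: 365 days.
Apr 15, 2037 → Apr 15, 2038: 365 days.
Apr 15, 2038 → Apr 15, 2039: 365 days.
Apr 15, 2039 → Apr 15, 2040: 366 days (Feb 29, 2040 is in that span).
Apr 15, 2040 → Apr 15, 2041: 365 days.
Apr 15, 2041 → Apr 15, 2042: 365 days.
Apr 15, 2042 → Apr 15, 2043: 365 days.
Apr 15, 2043 → Apr 15, 2044: 366 days (Feb 29, 2044 is in that span).
Apr 15, 2044 → Apr 15, 2045: 365 days.
Apr 15, 2045 → Apr 15, 2046: 365 days.
Apr 15, 2046 → Apr 15, 2047: 365 days.
Apr 15, 2047 → Apr 15, 2048: 366 days (Feb 29, 2048 is in that span).
Apr 15, 2048 → Apr 15, 2049: 365 days.
Apr 15, 2049 → Apr 15, 2050: 365 days.
Apr 15, 2050 → May 15, 2050: 30 days (April has 30).
May 15, 2050 → Jun 15, 2050: 31 days (May has 31).
Jun 15, 2050 → Jul 13, 2050: 28 days.
Total: 6298 days.

6298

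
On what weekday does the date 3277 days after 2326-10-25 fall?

Oct 25, 2326 is a Monday.
3277 mod 7 = 1, so 3277 days after a Monday is Monday + 1 = Tuesday.

Tuesday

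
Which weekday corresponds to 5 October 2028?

Thursday

Doomsday rule: the anchor day for the 2000s is Tuesday. For year 28: 28÷12 = 2 r 4, and 4÷4 = 1, so 2+4+1 = 7.
Tuesday + 7 ≡ Tuesday — that's 2028's doomsday.
In October the doomsday date is Oct 10.
Oct 5 is 5 days before Oct 10; 5 mod 7 = 5, so Tuesday − 5 = Thursday.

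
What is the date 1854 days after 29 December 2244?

+365 (one year) → Dec 29, 2245 (1489 left).
+365 (one year) → Dec 29, 2246 (1124 left).
+365 (one year) → Dec 29, 2247 (759 left).
+366 (one year; includes Feb 29, 2248) → Dec 29, 2248 (393 left).
Dec has 31 days: +3 → Jan 1, 2249 (390 left).
Jan has 31 days: +31 → Feb 1, 2249 (359 left).
Feb has 28 days: +28 → Mar 1, 2249 (331 left).
Mar has 31 days: +31 → Apr 1, 2249 (300 left).
Apr has 30 days: +30 → May 1, 2249 (270 left).
May has 31 days: +31 → Jun 1, 2249 (239 left).
Jun has 30 days: +30 → Jul 1, 2249 (209 left).
Jul has 31 days: +31 → Aug 1, 2249 (178 left).
Aug has 31 days: +31 → Sep 1, 2249 (147 left).
Sep has 30 days: +30 → Oct 1, 2249 (117 left).
Oct has 31 days: +31 → Nov 1, 2249 (86 left).
Nov has 30 days: +30 → Dec 1, 2249 (56 left).
Dec has 31 days: +31 → Jan 1, 2250 (25 left).
+25 → Jan 26, 2250.

January 26, 2250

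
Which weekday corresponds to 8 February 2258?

Monday

Doomsday rule: the anchor day for the 2200s is Friday. For year 58: 58÷12 = 4 r 10, and 10÷4 = 2, so 4+10+2 = 16.
Friday + 16 ≡ Sunday — that's 2258's doomsday.
In February the doomsday date is Feb 28 (2258 is not a leap year).
Feb 8 is 20 days before Feb 28; 20 mod 7 = 6, so Sunday − 6 = Monday.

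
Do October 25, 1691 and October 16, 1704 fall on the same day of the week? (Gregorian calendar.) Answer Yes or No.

Yes

From Oct 25, 1691 to Oct 16, 1704 is 4739 days.
4739 mod 7 = 0, so they are the same weekday.
(Oct 25, 1691 is a Thursday; Oct 16, 1704 is a Thursday.)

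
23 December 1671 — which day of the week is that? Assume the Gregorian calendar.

Wednesday

Doomsday rule: the anchor day for the 1600s is Tuesday. For year 71: 71÷12 = 5 r 11, and 11÷4 = 2, so 5+11+2 = 18.
Tuesday + 18 ≡ Saturday — that's 1671's doomsday.
In December the doomsday date is Dec 12.
Dec 23 is 11 days after Dec 12; 11 mod 7 = 4, so Saturday + 4 = Wednesday.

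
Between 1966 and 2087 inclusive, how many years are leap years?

Multiples of 4 in [1966,2087]: 30.
Of those, multiples of 100: 1 (not leap unless ÷400).
Multiples of 400: 1.
Leap years = 30 − 1 + 1 = 30.

30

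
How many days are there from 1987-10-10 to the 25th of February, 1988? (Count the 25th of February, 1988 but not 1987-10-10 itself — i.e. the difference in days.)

Oct 10, 1987 → Nov 10, 1987: 31 days (October has 31).
Nov 10, 1987 → Dec 10, 1987: 30 days (November has 30).
Dec 10, 1987 → Jan 10, 1988: 31 days (December has 31).
Jan 10, 1988 → Feb 10, 1988: 31 days (January has 31).
Feb 10, 1988 → Feb 25, 1988: 15 days.
Total: 138 days.

138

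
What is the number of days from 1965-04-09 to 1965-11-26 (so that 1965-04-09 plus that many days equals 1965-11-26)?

231

Apr 9, 1965 → May 9, 1965: 30 days (April has 30).
May 9, 1965 → Jun 9, 1965: 31 days (May has 31).
Jun 9, 1965 → Jul 9, 1965: 30 days (June has 30).
Jul 9, 1965 → Aug 9, 1965: 31 days (July has 31).
Aug 9, 1965 → Sep 9, 1965: 31 days (August has 31).
Sep 9, 1965 → Oct 9, 1965: 30 days (September has 30).
Oct 9, 1965 → Nov 9, 1965: 31 days (October has 31).
Nov 9, 1965 → Nov 26, 1965: 17 days.
Total: 231 days.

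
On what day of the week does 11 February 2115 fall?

January 1, 2115 is a Tuesday.
Jan 1, 2115 → Feb 1, 2115: 31 days (January has 31).
Feb 1, 2115 → Feb 11, 2115: 10 days.
Total: 41 days.
41 mod 7 = 6, so Tuesday + 6 = Monday.

Monday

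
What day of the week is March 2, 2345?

Friday

Doomsday rule: the anchor day for the 2300s is Wednesday. For year 45: 45÷12 = 3 r 9, and 9÷4 = 2, so 3+9+2 = 14.
Wednesday + 14 ≡ Wednesday — that's 2345's doomsday.
In March the doomsday date is Mar 14.
Mar 2 is 12 days before Mar 14; 12 mod 7 = 5, so Wednesday − 5 = Friday.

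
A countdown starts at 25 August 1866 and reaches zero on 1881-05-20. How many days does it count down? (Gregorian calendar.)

5382

Aug 25, 1866 → Aug 25, 1867: 365 days.
Aug 25, 1867 → Aug 25, 1868: 366 days (Feb 29, 1868 is in that span).
Aug 25, 1868 → Aug 25, 1869: 365 days.
Aug 25, 1869 → Aug 25, 1870: 365 days.
Aug 25, 1870 → Aug 25, 1871: 365 days.
Aug 25, 1871 → Aug 25, 1872: 366 days (Feb 29, 1872 is in that span).
Aug 25, 1872 → Aug 25, 1873: 365 days.
Aug 25, 1873 → Aug 25, 1874: 365 days.
Aug 25, 1874 → Aug 25, 1875: 365 days.
Aug 25, 1875 → Aug 25, 1876: 366 days (Feb 29, 1876 is in that span).
Aug 25, 1876 → Aug 25, 1877: 365 days.
Aug 25, 1877 → Aug 25, 1878: 365 days.
Aug 25, 1878 → Aug 25, 1879: 365 days.
Aug 25, 1879 → Aug 25, 1880: 366 days (Feb 29, 1880 is in that span).
Aug 25, 1880 → Sep 25, 1880: 31 days (August has 31).
Sep 25, 1880 → Oct 25, 1880: 30 days (September has 30).
Oct 25, 1880 → Nov 25, 1880: 31 days (October has 31).
Nov 25, 1880 → Dec 25, 1880: 30 days (November has 30).
Dec 25, 1880 → Jan 25, 1881: 31 days (December has 31).
Jan 25, 1881 → Feb 25, 1881: 31 days (January has 31).
Feb 25, 1881 → Mar 25, 1881: 28 days (February has 28).
Mar 25, 1881 → Apr 25, 1881: 31 days (March has 31).
Apr 25, 1881 → May 20, 1881: 25 days.
Total: 5382 days.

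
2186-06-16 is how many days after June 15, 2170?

5845

Jun 15, 2170 → Jun 15, 2171: 365 days.
Jun 15, 2171 → Jun 15, 2172: 366 days (Feb 29, 2172 is in that span).
Jun 15, 2172 → Jun 15, 2173: 365 days.
Jun 15, 2173 → Jun 15, 2174: 365 days.
Jun 15, 2174 → Jun 15, 2175: 365 days.
Jun 15, 2175 → Jun 15, 2176: 366 days (Feb 29, 2176 is in that span).
Jun 15, 2176 → Jun 15, 2177: 365 days.
Jun 15, 2177 → Jun 15, 2178: 365 days.
Jun 15, 2178 → Jun 15, 2179: 365 days.
Jun 15, 2179 → Jun 15, 2180: 366 days (Feb 29, 2180 is in that span).
Jun 15, 2180 → Jun 15, 2181: 365 days.
Jun 15, 2181 → Jun 15, 2182: 365 days.
Jun 15, 2182 → Jun 15, 2183: 365 days.
Jun 15, 2183 → Jun 15, 2184: 366 days (Feb 29, 2184 is in that span).
Jun 15, 2184 → Jun 15, 2185: 365 days.
Jun 15, 2185 → Jul 15, 2185: 30 days (June has 30).
Jul 15, 2185 → Aug 15, 2185: 31 days (July has 31).
Aug 15, 2185 → Sep 15, 2185: 31 days (August has 31).
Sep 15, 2185 → Oct 15, 2185: 30 days (September has 30).
Oct 15, 2185 → Nov 15, 2185: 31 days (October has 31).
Nov 15, 2185 → Dec 15, 2185: 30 days (November has 30).
Dec 15, 2185 → Jan 15, 2186: 31 days (December has 31).
Jan 15, 2186 → Feb 15, 2186: 31 days (January has 31).
Feb 15, 2186 → Mar 15, 2186: 28 days (February has 28).
Mar 15, 2186 → Apr 15, 2186: 31 days (March has 31).
Apr 15, 2186 → May 15, 2186: 30 days (April has 30).
May 15, 2186 → Jun 15, 2186: 31 days (May has 31).
Jun 15, 2186 → Jun 16, 2186: 1 days.
Total: 5845 days.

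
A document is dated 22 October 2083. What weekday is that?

Friday

Doomsday rule: the anchor day for the 2000s is Tuesday. For year 83: 83÷12 = 6 r 11, and 11÷4 = 2, so 6+11+2 = 19.
Tuesday + 19 ≡ Sunday — that's 2083's doomsday.
In October the doomsday date is Oct 10.
Oct 22 is 12 days after Oct 10; 12 mod 7 = 5, so Sunday + 5 = Friday.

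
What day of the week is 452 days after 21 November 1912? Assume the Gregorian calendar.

Monday

First find the weekday of Nov 21, 1912. Doomsday rule: the anchor day for the 1900s is Wednesday. For year 12: 12÷12 = 1 r 0, and 0÷4 = 0, so 1+0+0 = 1.
Wednesday + 1 ≡ Thursday — that's 1912's doomsday.
In November the doomsday date is Nov 7.
Nov 21 is 14 days after Nov 7; 14 mod 7 = 0, so Thursday + 0 = Thursday.
452 mod 7 = 4, so 452 days after a Thursday is Thursday + 4 = Monday.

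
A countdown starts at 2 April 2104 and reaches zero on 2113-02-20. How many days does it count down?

3246

Apr 2, 2104 → Apr 2, 2105: 365 days.
Apr 2, 2105 → Apr 2, 2106: 365 days.
Apr 2, 2106 → Apr 2, 2107: 365 days.
Apr 2, 2107 → Apr 2, 2108: 366 days (Feb 29, 2108 is in that span).
Apr 2, 2108 → Apr 2, 2109: 365 days.
Apr 2, 2109 → Apr 2, 2110: 365 days.
Apr 2, 2110 → Apr 2, 2111: 365 days.
Apr 2, 2111 → Apr 2, 2112: 366 days (Feb 29, 2112 is in that span).
Apr 2, 2112 → May 2, 2112: 30 days (April has 30).
May 2, 2112 → Jun 2, 2112: 31 days (May has 31).
Jun 2, 2112 → Jul 2, 2112: 30 days (June has 30).
Jul 2, 2112 → Aug 2, 2112: 31 days (July has 31).
Aug 2, 2112 → Sep 2, 2112: 31 days (August has 31).
Sep 2, 2112 → Oct 2, 2112: 30 days (September has 30).
Oct 2, 2112 → Nov 2, 2112: 31 days (October has 31).
Nov 2, 2112 → Dec 2, 2112: 30 days (November has 30).
Dec 2, 2112 → Jan 2, 2113: 31 days (December has 31).
Jan 2, 2113 → Feb 2, 2113: 31 days (January has 31).
Feb 2, 2113 → Feb 20, 2113: 18 days.
Total: 3246 days.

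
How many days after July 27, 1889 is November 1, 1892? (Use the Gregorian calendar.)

1193

Jul 27, 1889 → Jul 27, 1890: 365 days.
Jul 27, 1890 → Jul 27, 1891: 365 days.
Jul 27, 1891 → Jul 27, 1892: 366 days (Feb 29, 1892 is in that span).
Jul 27, 1892 → Aug 27, 1892: 31 days (July has 31).
Aug 27, 1892 → Sep 27, 1892: 31 days (August has 31).
Sep 27, 1892 → Oct 27, 1892: 30 days (September has 30).
Oct 27, 1892 → Nov 1, 1892: 5 days.
Total: 1193 days.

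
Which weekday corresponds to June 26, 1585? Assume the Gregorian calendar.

Wednesday

Doomsday rule: the anchor day for the 1500s is Wednesday. For year 85: 85÷12 = 7 r 1, and 1÷4 = 0, so 7+1+0 = 8.
Wednesday + 8 ≡ Thursday — that's 1585's doomsday.
In June the doomsday date is Jun 6.
Jun 26 is 20 days after Jun 6; 20 mod 7 = 6, so Thursday + 6 = Wednesday.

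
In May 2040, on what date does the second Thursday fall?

May 10, 2040

May 1, 2040 is a Tuesday.
The first Thursday is therefore May 3 (2 days later).
The second Thursday is 3 + 1×7 = May 10.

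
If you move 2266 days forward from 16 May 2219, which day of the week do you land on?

Friday

May 16, 2219 is a Sunday.
2266 mod 7 = 5, so 2266 days after a Sunday is Sunday + 5 = Friday.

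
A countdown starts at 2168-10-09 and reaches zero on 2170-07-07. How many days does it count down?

Oct 9, 2168 → Oct 9, 2169: 365 days.
Oct 9, 2169 → Nov 9, 2169: 31 days (October has 31).
Nov 9, 2169 → Dec 9, 2169: 30 days (November has 30).
Dec 9, 2169 → Jan 9, 2170: 31 days (December has 31).
Jan 9, 2170 → Feb 9, 2170: 31 days (January has 31).
Feb 9, 2170 → Mar 9, 2170: 28 days (February has 28).
Mar 9, 2170 → Apr 9, 2170: 31 days (March has 31).
Apr 9, 2170 → May 9, 2170: 30 days (April has 30).
May 9, 2170 → Jun 9, 2170: 31 days (May has 31).
Jun 9, 2170 → Jul 7, 2170: 28 days.
Total: 636 days.

636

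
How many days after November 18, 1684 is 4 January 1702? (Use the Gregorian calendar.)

6255

Nov 18, 1684 → Nov 18, 1685: 365 days.
Nov 18, 1685 → Nov 18, 1686: 365 days.
Nov 18, 1686 → Nov 18, 1687: 365 days.
Nov 18, 1687 → Nov 18, 1688: 366 days (Feb 29, 1688 is in that span).
Nov 18, 1688 → Nov 18, 1689: 365 days.
Nov 18, 1689 → Nov 18, 1690: 365 days.
Nov 18, 1690 → Nov 18, 1691: 365 days.
Nov 18, 1691 → Nov 18, 1692: 366 days (Feb 29, 1692 is in that span).
Nov 18, 1692 → Nov 18, 1693: 365 days.
Nov 18, 1693 → Nov 18, 1694: 365 days.
Nov 18, 1694 → Nov 18, 1695: 365 days.
Nov 18, 1695 → Nov 18, 1696: 366 days (Feb 29, 1696 is in that span).
Nov 18, 1696 → Nov 18, 1697: 365 days.
Nov 18, 1697 → Nov 18, 1698: 365 days.
Nov 18, 1698 → Nov 18, 1699: 365 days.
Nov 18, 1699 → Nov 18, 1700: 365 days.
Nov 18, 1700 → Nov 18, 1701: 365 days.
Nov 18, 1701 → Dec 18, 1701: 30 days (November has 30).
Dec 18, 1701 → Jan 4, 1702: 17 days.
Total: 6255 days.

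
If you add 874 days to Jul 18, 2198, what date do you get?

December 9, 2200

+365 (one year) → Jul 18, 2199 (509 left).
+365 (one year) → Jul 18, 2200 (144 left).
Jul has 31 days: +14 → Aug 1, 2200 (130 left).
Aug has 31 days: +31 → Sep 1, 2200 (99 left).
Sep has 30 days: +30 → Oct 1, 2200 (69 left).
Oct has 31 days: +31 → Nov 1, 2200 (38 left).
Nov has 30 days: +30 → Dec 1, 2200 (8 left).
+8 → Dec 9, 2200.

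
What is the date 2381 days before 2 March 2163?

August 24, 2156

−365 (one year) → Mar 2, 2162 (2016 left).
−365 (one year) → Mar 2, 2161 (1651 left).
−365 (one year) → Mar 2, 2160 (1286 left).
−366 (one year; includes Feb 29, 2160) → Mar 2, 2159 (920 left).
−365 (one year) → Mar 2, 2158 (555 left).
−365 (one year) → Mar 2, 2157 (190 left).
−2 → Feb 28, 2157 (end of Feb, 28 days; 188 left).
−28 → Jan 31, 2157 (end of Jan, 31 days; 160 left).
−31 → Dec 31, 2156 (end of Dec, 31 days; 129 left).
−31 → Nov 30, 2156 (end of Nov, 30 days; 98 left).
−30 → Oct 31, 2156 (end of Oct, 31 days; 68 left).
−31 → Sep 30, 2156 (end of Sep, 30 days; 37 left).
−30 → Aug 31, 2156 (end of Aug, 31 days; 7 left).
−7 → Aug 24, 2156.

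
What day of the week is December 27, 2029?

Thursday

Doomsday rule: the anchor day for the 2000s is Tuesday. For year 29: 29÷12 = 2 r 5, and 5÷4 = 1, so 2+5+1 = 8.
Tuesday + 8 ≡ Wednesday — that's 2029's doomsday.
In December the doomsday date is Dec 12.
Dec 27 is 15 days after Dec 12; 15 mod 7 = 1, so Wednesday + 1 = Thursday.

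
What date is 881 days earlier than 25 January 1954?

August 28, 1951

−365 (one year) → Jan 25, 1953 (516 left).
−366 (one year; includes Feb 29, 1952) → Jan 25, 1952 (150 left).
−25 → Dec 31, 1951 (end of Dec, 31 days; 125 left).
−31 → Nov 30, 1951 (end of Nov, 30 days; 94 left).
−30 → Oct 31, 1951 (end of Oct, 31 days; 64 left).
−31 → Sep 30, 1951 (end of Sep, 30 days; 33 left).
−30 → Aug 31, 1951 (end of Aug, 31 days; 3 left).
−3 → Aug 28, 1951.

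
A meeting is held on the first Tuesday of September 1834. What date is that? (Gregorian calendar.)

September 1, 1834 is a Monday.
The first Tuesday is therefore September 2 (1 days later).

September 2, 1834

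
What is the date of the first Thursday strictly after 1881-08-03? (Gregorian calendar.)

August 4, 1881

Aug 3, 1881 is a Wednesday.
From Wednesday to the next Thursday is 1 day.
Aug 3, 1881 + 1 = Aug 4, 1881.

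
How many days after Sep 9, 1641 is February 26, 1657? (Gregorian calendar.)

Sep 9, 1641 → Sep 9, 1642: 365 days.
Sep 9, 1642 → Sep 9, 1643: 365 days.
Sep 9, 1643 → Sep 9, 1644: 366 days (Feb 29, 1644 is in that span).
Sep 9, 1644 → Sep 9, 1645: 365 days.
Sep 9, 1645 → Sep 9, 1646: 365 days.
Sep 9, 1646 → Sep 9, 1647: 365 days.
Sep 9, 1647 → Sep 9, 1648: 366 days (Feb 29, 1648 is in that span).
Sep 9, 1648 → Sep 9, 1649: 365 days.
Sep 9, 1649 → Sep 9, 1650: 365 days.
Sep 9, 1650 → Sep 9, 1651: 365 days.
Sep 9, 1651 → Sep 9, 1652: 366 days (Feb 29, 1652 is in that span).
Sep 9, 1652 → Sep 9, 1653: 365 days.
Sep 9, 1653 → Sep 9, 1654: 365 days.
Sep 9, 1654 → Sep 9, 1655: 365 days.
Sep 9, 1655 → Sep 9, 1656: 366 days (Feb 29, 1656 is in that span).
Sep 9, 1656 → Oct 9, 1656: 30 days (September has 30).
Oct 9, 1656 → Nov 9, 1656: 31 days (October has 31).
Nov 9, 1656 → Dec 9, 1656: 30 days (November has 30).
Dec 9, 1656 → Jan 9, 1657: 31 days (December has 31).
Jan 9, 1657 → Feb 9, 1657: 31 days (January has 31).
Feb 9, 1657 → Feb 26, 1657: 17 days.
Total: 5649 days.

5649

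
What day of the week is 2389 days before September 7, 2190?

Sunday

First find the weekday of Sep 7, 2190. Doomsday rule: the anchor day for the 2100s is Sunday. For year 90: 90÷12 = 7 r 6, and 6÷4 = 1, so 7+6+1 = 14.
Sunday + 14 ≡ Sunday — that's 2190's doomsday.
In September the doomsday date is Sep 5.
Sep 7 is 2 days after Sep 5; 2 mod 7 = 2, so Sunday + 2 = Tuesday.
2389 mod 7 = 2, so 2389 days before a Tuesday is Tuesday − 2 = Sunday.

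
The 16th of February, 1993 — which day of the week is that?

Doomsday rule: the anchor day for the 1900s is Wednesday. For year 93: 93÷12 = 7 r 9, and 9÷4 = 2, so 7+9+2 = 18.
Wednesday + 18 ≡ Sunday — that's 1993's doomsday.
In February the doomsday date is Feb 28 (1993 is not a leap year).
Feb 16 is 12 days before Feb 28; 12 mod 7 = 5, so Sunday − 5 = Tuesday.

Tuesday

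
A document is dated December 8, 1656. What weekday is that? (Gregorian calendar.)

Friday

Doomsday rule: the anchor day for the 1600s is Tuesday. For year 56: 56÷12 = 4 r 8, and 8÷4 = 2, so 4+8+2 = 14.
Tuesday + 14 ≡ Tuesday — that's 1656's doomsday.
In December the doomsday date is Dec 12.
Dec 8 is 4 days before Dec 12; 4 mod 7 = 4, so Tuesday − 4 = Friday.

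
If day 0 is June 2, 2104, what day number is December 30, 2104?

211

Jun 2, 2104 → Jul 2, 2104: 30 days (June has 30).
Jul 2, 2104 → Aug 2, 2104: 31 days (July has 31).
Aug 2, 2104 → Sep 2, 2104: 31 days (August has 31).
Sep 2, 2104 → Oct 2, 2104: 30 days (September has 30).
Oct 2, 2104 → Nov 2, 2104: 31 days (October has 31).
Nov 2, 2104 → Dec 2, 2104: 30 days (November has 30).
Dec 2, 2104 → Dec 30, 2104: 28 days.
Total: 211 days.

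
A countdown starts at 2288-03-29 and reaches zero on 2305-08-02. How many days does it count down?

6334

Mar 29, 2288 → Mar 29, 2289: 365 days.
Mar 29, 2289 → Mar 29, 2290: 365 days.
Mar 29, 2290 → Mar 29, 2291: 365 days.
Mar 29, 2291 → Mar 29, 2292: 366 days (Feb 29, 2292 is in that span).
Mar 29, 2292 → Mar 29, 2293: 365 days.
Mar 29, 2293 → Mar 29, 2294: 365 days.
Mar 29, 2294 → Mar 29, 2295: 365 days.
Mar 29, 2295 → Mar 29, 2296: 366 days (Feb 29, 2296 is in that span).
Mar 29, 2296 → Mar 29, 2297: 365 days.
Mar 29, 2297 → Mar 29, 2298: 365 days.
Mar 29, 2298 → Mar 29, 2299: 365 days.
Mar 29, 2299 → Mar 29, 2300: 365 days.
Mar 29, 2300 → Mar 29, 2301: 365 days.
Mar 29, 2301 → Mar 29, 2302: 365 days.
Mar 29, 2302 → Mar 29, 2303: 365 days.
Mar 29, 2303 → Mar 29, 2304: 366 days (Feb 29, 2304 is in that span).
Mar 29, 2304 → Mar 29, 2305: 365 days.
Mar 29, 2305 → Apr 29, 2305: 31 days (March has 31).
Apr 29, 2305 → May 29, 2305: 30 days (April has 30).
May 29, 2305 → Jun 29, 2305: 31 days (May has 31).
Jun 29, 2305 → Jul 29, 2305: 30 days (June has 30).
Jul 29, 2305 → Aug 2, 2305: 4 days.
Total: 6334 days.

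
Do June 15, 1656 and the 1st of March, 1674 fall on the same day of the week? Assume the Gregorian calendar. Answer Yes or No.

From Jun 15, 1656 to Mar 1, 1674 is 6468 days.
6468 mod 7 = 0, so they are the same weekday.
(Jun 15, 1656 is a Thursday; Mar 1, 1674 is a Thursday.)

Yes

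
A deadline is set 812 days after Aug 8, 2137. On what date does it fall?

+365 (one year) → Aug 8, 2138 (447 left).
+365 (one year) → Aug 8, 2139 (82 left).
Aug has 31 days: +24 → Sep 1, 2139 (58 left).
Sep has 30 days: +30 → Oct 1, 2139 (28 left).
+28 → Oct 29, 2139.

October 29, 2139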